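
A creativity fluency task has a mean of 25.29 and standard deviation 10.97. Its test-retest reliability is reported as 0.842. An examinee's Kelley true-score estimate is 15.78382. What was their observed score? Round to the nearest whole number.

T̂ = ρX + (1 − ρ)μ  ⇒  X = (T̂ − (1 − ρ)μ) / ρ
X = (15.78382 − 0.158 × 25.29) / 0.842 = (15.78382 − 3.99582) / 0.842 = 11.78800 / 0.842 = 14.00

14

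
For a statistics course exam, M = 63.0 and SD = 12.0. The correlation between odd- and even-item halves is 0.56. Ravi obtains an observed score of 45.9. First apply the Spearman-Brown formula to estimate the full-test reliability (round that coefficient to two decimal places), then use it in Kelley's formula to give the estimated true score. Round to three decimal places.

50.688

Spearman-Brown: ρ = 2r/(1 + r) = 2(0.56)/(1 + 0.56) = 1.120/1.56 = 0.7179 → 0.72
T̂ = 0.72(45.9) + 0.28(63.0) = 33.048 + 17.640 = 50.6880 → 50.688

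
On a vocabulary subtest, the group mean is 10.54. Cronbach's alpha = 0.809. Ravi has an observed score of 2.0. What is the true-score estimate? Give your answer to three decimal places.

3.631

T̂ = 0.809(2.0) + 0.191(10.54) = 1.6180 + 2.01314 = 3.6311 → 3.631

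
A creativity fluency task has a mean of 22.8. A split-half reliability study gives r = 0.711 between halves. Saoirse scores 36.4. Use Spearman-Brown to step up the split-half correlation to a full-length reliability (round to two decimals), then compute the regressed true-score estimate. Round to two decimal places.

34.09

Spearman-Brown: ρ = 2r/(1 + r) = 2(0.711)/(1 + 0.711) = 1.4220/1.711 = 0.8311 → 0.83
T̂ = 0.83(36.4) + 0.17(22.8) = 30.212 + 3.876 = 34.088 → 34.09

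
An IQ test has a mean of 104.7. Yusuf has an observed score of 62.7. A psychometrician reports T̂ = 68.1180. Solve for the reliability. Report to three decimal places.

T̂ = ρX + (1 − ρ)μ  ⇒  T̂ − μ = ρ(X − μ)
ρ = (T̂ − μ)/(X − μ) = (68.1180 − 104.7) / (62.7 − 104.7) = -36.5820 / -42.0 = 0.87100

0.871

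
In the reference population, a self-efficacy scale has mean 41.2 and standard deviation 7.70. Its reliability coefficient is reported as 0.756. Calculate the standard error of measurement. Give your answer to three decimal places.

3.804

SEM = SD · √(1 − ρ) = 7.70 × √0.244 = 7.70 × 0.4940 = 3.8035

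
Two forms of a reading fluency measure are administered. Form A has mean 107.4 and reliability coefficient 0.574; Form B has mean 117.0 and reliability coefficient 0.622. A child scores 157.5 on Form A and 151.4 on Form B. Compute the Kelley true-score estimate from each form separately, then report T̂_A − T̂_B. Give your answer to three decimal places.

-2.239

T̂_A = 0.574(157.5) + 0.426(107.4) = 136.15740
T̂_B = 0.622(151.4) + 0.378(117.0) = 138.39680
T̂_A − T̂_B = -2.23940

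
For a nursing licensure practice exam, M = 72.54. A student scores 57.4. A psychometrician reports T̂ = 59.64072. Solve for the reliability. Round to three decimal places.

T̂ = ρX + (1 − ρ)μ  ⇒  T̂ − μ = ρ(X − μ)
ρ = (T̂ − μ)/(X − μ) = (59.64072 − 72.54) / (57.4 − 72.54) = -12.89928 / -15.14 = 0.85200

0.852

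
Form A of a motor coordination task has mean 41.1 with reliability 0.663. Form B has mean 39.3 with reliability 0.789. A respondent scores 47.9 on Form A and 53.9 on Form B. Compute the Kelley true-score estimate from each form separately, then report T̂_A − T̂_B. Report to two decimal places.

T̂_A = 0.663(47.9) + 0.337(41.1) = 45.6084
T̂_B = 0.789(53.9) + 0.211(39.3) = 50.8194
T̂_A − T̂_B = -5.2110

-5.21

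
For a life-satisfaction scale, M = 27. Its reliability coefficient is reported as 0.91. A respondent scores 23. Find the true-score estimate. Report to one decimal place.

23.4

Regress the observed score toward the mean by the unreliability: T̂ = 0.91·23 + 0.09·27 = 20.93 + 2.43 = 23.36.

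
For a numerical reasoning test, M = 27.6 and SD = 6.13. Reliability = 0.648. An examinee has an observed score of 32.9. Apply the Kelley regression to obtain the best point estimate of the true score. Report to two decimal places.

T̂ = 0.648(32.9) + 0.352(27.6) = 21.3192 + 9.7152 = 31.034 → 31.03

31.03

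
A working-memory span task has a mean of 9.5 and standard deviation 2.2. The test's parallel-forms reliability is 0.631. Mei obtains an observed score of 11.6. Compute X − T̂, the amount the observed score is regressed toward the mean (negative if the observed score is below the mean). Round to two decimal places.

0.77

Kelley's formula gives T̂ = 0.631·11.6 + 0.369·9.5 = 7.3196 + 3.5055 = 10.8251.
X − T̂ = 11.6 − 10.825 = 0.775 → 0.77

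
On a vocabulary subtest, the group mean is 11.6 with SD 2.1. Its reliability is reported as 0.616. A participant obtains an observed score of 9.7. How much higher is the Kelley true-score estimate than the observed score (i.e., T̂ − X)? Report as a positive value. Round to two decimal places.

0.73

T̂ = 0.616(9.7) + 0.384(11.6) = 5.9752 + 4.4544 = 10.4296 → 10.430
T̂ − X = 10.430 − 9.7 = 0.730 → 0.73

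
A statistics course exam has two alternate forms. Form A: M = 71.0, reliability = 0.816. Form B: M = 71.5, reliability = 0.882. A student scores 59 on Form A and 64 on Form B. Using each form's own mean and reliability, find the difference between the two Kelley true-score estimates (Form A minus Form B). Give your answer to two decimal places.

-3.68

T̂_A = 0.816(59) + 0.184(71.0) = 61.2080
T̂_B = 0.882(64) + 0.118(71.5) = 64.8850
T̂_A − T̂_B = -3.6770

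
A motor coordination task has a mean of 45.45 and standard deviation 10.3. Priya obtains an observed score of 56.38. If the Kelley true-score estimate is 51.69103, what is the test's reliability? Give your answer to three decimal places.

0.571

T̂ = ρX + (1 − ρ)μ  ⇒  T̂ − μ = ρ(X − μ)
ρ = (T̂ − μ)/(X − μ) = (51.69103 − 45.45) / (56.38 − 45.45) = 6.24103 / 10.93 = 0.57100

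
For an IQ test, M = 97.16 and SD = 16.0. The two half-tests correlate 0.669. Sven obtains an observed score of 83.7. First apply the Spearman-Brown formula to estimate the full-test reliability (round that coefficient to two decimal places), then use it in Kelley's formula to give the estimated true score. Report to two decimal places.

Spearman-Brown: ρ = 2r/(1 + r) = 2(0.669)/(1 + 0.669) = 1.3380/1.669 = 0.8017 → 0.80
Kelley's formula gives T̂ = 0.80·83.7 + 0.20·97.16 = 66.960 + 19.4320 = 86.392.

86.39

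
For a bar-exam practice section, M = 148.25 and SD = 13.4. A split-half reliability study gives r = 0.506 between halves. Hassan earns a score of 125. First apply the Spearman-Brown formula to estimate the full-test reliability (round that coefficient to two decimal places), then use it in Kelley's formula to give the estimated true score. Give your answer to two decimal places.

132.67

Spearman-Brown: ρ = 2r/(1 + r) = 2(0.506)/(1 + 0.506) = 1.0120/1.506 = 0.6720 → 0.67
Weight the observed score by reliability and the mean by (1 − reliability): T̂ = 0.67·125 + 0.33·148.25 = 83.75 + 48.9225 = 132.673.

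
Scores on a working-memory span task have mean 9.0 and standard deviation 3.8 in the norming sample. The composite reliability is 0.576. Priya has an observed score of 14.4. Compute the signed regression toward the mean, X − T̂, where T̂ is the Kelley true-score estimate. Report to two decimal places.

2.29

Regress the observed score toward the mean by the unreliability: T̂ = 0.576·14.4 + 0.424·9.0 = 8.2944 + 3.8160 = 12.1104.
X − T̂ = 14.4 − 12.110 = 2.290 → 2.29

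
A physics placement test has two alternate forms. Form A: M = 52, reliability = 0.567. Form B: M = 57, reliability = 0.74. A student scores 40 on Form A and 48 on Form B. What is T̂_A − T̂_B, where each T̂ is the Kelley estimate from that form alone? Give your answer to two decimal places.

-5.14

T̂_A = 0.567(40) + 0.433(52) = 45.1960
T̂_B = 0.74(48) + 0.26(57) = 50.3400
T̂_A − T̂_B = -5.1440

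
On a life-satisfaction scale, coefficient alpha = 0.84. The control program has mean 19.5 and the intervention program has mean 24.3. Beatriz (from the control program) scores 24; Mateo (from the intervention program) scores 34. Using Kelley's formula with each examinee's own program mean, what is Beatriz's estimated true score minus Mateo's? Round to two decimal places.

T̂_Beatriz = 0.84(24) + 0.16(19.5) = 23.2800
T̂_Mateo = 0.84(34) + 0.16(24.3) = 32.4480
Difference = 23.2800 − 32.4480 = -9.1680

-9.17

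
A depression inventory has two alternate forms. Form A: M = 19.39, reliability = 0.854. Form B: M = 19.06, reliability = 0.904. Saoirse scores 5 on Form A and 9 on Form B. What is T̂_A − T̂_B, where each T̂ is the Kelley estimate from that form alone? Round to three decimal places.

-2.865

T̂_A = 0.854(5) + 0.146(19.39) = 7.10094
T̂_B = 0.904(9) + 0.096(19.06) = 9.96576
T̂_A − T̂_B = -2.86482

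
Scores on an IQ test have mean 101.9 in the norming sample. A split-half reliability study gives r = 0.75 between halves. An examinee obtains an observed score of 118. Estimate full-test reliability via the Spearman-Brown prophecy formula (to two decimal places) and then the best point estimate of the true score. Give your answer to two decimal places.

Spearman-Brown: ρ = 2r/(1 + r) = 2(0.75)/(1 + 0.75) = 1.500/1.75 = 0.8571 → 0.86
T̂ = ρX + (1 − ρ)μ
  = 0.86 × 118 + 0.14 × 101.9
  = 101.48 + 14.266
  = 115.746
  ≈ 115.75

115.75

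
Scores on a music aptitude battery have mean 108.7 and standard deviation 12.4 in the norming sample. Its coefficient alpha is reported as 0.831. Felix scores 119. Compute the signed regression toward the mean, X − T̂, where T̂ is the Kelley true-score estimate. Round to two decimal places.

T̂ = ρX + (1 − ρ)μ
  = 0.831 × 119 + 0.169 × 108.7
  = 98.889 + 18.3703
  = 117.2593
  ≈ 117.259
X − T̂ = 119 − 117.259 = 1.741 → 1.74

1.74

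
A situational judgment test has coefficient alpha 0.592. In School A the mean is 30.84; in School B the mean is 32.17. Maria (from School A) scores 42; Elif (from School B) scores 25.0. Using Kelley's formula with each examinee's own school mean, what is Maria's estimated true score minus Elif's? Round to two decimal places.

T̂_Maria = 0.592(42) + 0.408(30.84) = 37.4467
T̂_Elif = 0.592(25.0) + 0.408(32.17) = 27.9254
Difference = 37.4467 − 27.9254 = 9.5214

9.52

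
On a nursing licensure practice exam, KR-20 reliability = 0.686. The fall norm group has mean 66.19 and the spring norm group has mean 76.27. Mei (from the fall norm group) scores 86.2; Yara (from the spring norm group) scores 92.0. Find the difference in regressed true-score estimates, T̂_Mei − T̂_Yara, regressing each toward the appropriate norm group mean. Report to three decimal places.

T̂_Mei = 0.686(86.2) + 0.314(66.19) = 79.91686
T̂_Yara = 0.686(92.0) + 0.314(76.27) = 87.06078
Difference = 79.91686 − 87.06078 = -7.14392

-7.144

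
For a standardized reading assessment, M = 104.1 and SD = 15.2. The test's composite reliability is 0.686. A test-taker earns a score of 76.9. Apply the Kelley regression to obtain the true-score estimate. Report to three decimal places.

T̂ = 0.686(76.9) + 0.314(104.1) = 52.7534 + 32.6874 = 85.4408 → 85.441

85.441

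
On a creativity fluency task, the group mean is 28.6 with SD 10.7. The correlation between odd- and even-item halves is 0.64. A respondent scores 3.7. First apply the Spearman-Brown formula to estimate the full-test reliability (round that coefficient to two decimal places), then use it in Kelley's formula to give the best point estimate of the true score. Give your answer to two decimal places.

Spearman-Brown: ρ = 2r/(1 + r) = 2(0.64)/(1 + 0.64) = 1.280/1.64 = 0.7805 → 0.78
T̂ = ρX + (1 − ρ)μ
  = 0.78 × 3.7 + 0.22 × 28.6
  = 2.886 + 6.292
  = 9.178
  ≈ 9.18

9.18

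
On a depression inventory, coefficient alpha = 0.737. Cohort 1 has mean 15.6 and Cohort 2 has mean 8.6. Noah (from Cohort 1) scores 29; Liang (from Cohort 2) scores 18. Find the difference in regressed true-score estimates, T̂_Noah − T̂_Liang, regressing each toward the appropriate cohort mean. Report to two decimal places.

9.95

T̂_Noah = 0.737(29) + 0.263(15.6) = 25.4758
T̂_Liang = 0.737(18) + 0.263(8.6) = 15.5278
Difference = 25.4758 − 15.5278 = 9.9480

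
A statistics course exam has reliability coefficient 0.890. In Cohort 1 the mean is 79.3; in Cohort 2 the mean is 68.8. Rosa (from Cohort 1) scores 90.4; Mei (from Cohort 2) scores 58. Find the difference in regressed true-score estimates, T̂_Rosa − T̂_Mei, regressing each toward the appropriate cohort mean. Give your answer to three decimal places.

29.991

T̂_Rosa = 0.890(90.4) + 0.110(79.3) = 89.17900
T̂_Mei = 0.890(58) + 0.110(68.8) = 59.18800
Difference = 89.17900 − 59.18800 = 29.99100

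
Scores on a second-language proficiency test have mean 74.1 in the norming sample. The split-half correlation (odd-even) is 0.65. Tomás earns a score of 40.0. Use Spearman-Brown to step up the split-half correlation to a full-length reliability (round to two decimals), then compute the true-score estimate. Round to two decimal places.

Spearman-Brown: ρ = 2r/(1 + r) = 2(0.65)/(1 + 0.65) = 1.300/1.65 = 0.7879 → 0.79
Weight the observed score by reliability and the mean by (1 − reliability): T̂ = 0.79·40.0 + 0.21·74.1 = 31.600 + 15.561 = 47.161.

47.16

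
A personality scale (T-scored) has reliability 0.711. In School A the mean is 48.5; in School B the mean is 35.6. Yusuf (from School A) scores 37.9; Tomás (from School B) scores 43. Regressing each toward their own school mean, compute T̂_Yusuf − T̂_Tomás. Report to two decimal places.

T̂_Yusuf = 0.711(37.9) + 0.289(48.5) = 40.9634
T̂_Tomás = 0.711(43) + 0.289(35.6) = 40.8614
Difference = 40.9634 − 40.8614 = 0.1020

0.10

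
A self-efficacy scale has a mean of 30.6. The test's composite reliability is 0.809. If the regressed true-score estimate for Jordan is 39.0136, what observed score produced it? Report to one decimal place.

41.0

T̂ = ρX + (1 − ρ)μ  ⇒  X = (T̂ − (1 − ρ)μ) / ρ
X = (39.0136 − 0.191 × 30.6) / 0.809 = (39.0136 − 5.8446) / 0.809 = 33.1690 / 0.809 = 41.000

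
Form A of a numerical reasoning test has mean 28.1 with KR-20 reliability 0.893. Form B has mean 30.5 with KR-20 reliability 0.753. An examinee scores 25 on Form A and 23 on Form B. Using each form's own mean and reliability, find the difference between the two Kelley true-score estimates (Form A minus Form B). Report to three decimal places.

0.479

T̂_A = 0.893(25) + 0.107(28.1) = 25.33170
T̂_B = 0.753(23) + 0.247(30.5) = 24.85250
T̂_A − T̂_B = 0.47920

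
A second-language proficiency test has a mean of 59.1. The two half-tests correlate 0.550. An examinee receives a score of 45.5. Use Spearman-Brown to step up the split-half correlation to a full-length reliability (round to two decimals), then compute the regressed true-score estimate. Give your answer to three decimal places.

Spearman-Brown: ρ = 2r/(1 + r) = 2(0.550)/(1 + 0.550) = 1.1000/1.550 = 0.7097 → 0.71
T̂ = ρX + (1 − ρ)μ
  = 0.71 × 45.5 + 0.29 × 59.1
  = 32.305 + 17.139
  = 49.4440
  ≈ 49.444

49.444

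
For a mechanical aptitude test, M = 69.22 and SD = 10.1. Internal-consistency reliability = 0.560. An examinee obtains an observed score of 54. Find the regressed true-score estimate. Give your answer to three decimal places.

T̂ = 0.560(54) + 0.440(69.22) = 30.240 + 30.45680 = 60.6968 → 60.697

60.697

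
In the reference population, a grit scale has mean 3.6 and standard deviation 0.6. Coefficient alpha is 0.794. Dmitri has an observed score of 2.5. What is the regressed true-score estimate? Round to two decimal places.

T̂ = 0.794(2.5) + 0.206(3.6) = 1.9850 + 0.7416 = 2.727 → 2.73

2.73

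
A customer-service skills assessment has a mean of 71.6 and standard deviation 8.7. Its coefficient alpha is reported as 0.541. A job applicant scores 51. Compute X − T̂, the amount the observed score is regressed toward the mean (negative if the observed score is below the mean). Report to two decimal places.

Kelley's formula gives T̂ = 0.541·51 + 0.459·71.6 = 27.591 + 32.8644 = 60.4554.
X − T̂ = 51 − 60.455 = -9.455 → -9.46

-9.46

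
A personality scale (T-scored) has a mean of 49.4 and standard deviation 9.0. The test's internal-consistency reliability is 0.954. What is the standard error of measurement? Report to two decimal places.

1.93

SEM = SD · √(1 − ρ) = 9.0 × √0.046 = 9.0 × 0.2145 = 1.930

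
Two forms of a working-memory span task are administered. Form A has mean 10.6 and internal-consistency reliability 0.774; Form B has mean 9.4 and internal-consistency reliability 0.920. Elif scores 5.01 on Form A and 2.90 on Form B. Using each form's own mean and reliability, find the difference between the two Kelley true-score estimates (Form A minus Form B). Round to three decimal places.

2.853

T̂_A = 0.774(5.01) + 0.226(10.6) = 6.27334
T̂_B = 0.920(2.90) + 0.080(9.4) = 3.42000
T̂_A − T̂_B = 2.85334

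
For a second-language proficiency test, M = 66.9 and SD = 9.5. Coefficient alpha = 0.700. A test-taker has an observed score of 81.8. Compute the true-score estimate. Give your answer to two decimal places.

77.33

T̂ = ρX + (1 − ρ)μ
  = 0.700 × 81.8 + 0.300 × 66.9
  = 57.2600 + 20.0700
  = 77.330
  ≈ 77.33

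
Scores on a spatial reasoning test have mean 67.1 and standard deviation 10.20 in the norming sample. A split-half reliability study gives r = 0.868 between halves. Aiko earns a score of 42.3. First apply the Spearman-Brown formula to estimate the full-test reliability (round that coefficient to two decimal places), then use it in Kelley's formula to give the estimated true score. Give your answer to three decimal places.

Spearman-Brown: ρ = 2r/(1 + r) = 2(0.868)/(1 + 0.868) = 1.7360/1.868 = 0.9293 → 0.93
T̂ = ρX + (1 − ρ)μ
  = 0.93 × 42.3 + 0.07 × 67.1
  = 39.339 + 4.697
  = 44.0360
  ≈ 44.036

44.036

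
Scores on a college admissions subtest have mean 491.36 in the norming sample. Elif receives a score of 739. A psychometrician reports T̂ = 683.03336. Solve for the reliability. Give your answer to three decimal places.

T̂ = ρX + (1 − ρ)μ  ⇒  T̂ − μ = ρ(X − μ)
ρ = (T̂ − μ)/(X − μ) = (683.03336 − 491.36) / (739 − 491.36) = 191.67336 / 247.64 = 0.77400

0.774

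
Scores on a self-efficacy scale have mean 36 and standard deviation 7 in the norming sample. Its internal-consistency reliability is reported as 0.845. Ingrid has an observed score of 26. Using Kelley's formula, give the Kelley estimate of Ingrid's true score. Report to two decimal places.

27.55

T̂ = 0.845(26) + 0.155(36) = 21.970 + 5.580 = 27.550 → 27.55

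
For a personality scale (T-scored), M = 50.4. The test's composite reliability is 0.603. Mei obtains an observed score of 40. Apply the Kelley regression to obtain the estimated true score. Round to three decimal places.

T̂ = 0.603(40) + 0.397(50.4) = 24.120 + 20.0088 = 44.1288 → 44.129

44.129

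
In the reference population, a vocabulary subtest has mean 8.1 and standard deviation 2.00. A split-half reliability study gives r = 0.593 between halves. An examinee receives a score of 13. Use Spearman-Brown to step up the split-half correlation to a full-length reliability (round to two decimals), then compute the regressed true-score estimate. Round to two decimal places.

11.73

Spearman-Brown: ρ = 2r/(1 + r) = 2(0.593)/(1 + 0.593) = 1.1860/1.593 = 0.7445 → 0.74
Weight the observed score by reliability and the mean by (1 − reliability): T̂ = 0.74·13 + 0.26·8.1 = 9.62 + 2.106 = 11.726.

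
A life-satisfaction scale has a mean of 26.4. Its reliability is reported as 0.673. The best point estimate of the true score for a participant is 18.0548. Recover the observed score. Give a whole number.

14

T̂ = ρX + (1 − ρ)μ  ⇒  X = (T̂ − (1 − ρ)μ) / ρ
X = (18.0548 − 0.327 × 26.4) / 0.673 = (18.0548 − 8.6328) / 0.673 = 9.4220 / 0.673 = 14.00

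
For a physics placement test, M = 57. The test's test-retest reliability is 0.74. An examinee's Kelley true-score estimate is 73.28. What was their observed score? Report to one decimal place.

T̂ = ρX + (1 − ρ)μ  ⇒  X = (T̂ − (1 − ρ)μ) / ρ
X = (73.28 − 0.26 × 57) / 0.74 = (73.28 − 14.82) / 0.74 = 58.46 / 0.74 = 79.000

79.0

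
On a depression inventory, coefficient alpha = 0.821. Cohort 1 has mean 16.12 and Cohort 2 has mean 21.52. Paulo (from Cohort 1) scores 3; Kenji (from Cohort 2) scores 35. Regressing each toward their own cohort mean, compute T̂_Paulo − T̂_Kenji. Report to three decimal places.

-27.239

T̂_Paulo = 0.821(3) + 0.179(16.12) = 5.34848
T̂_Kenji = 0.821(35) + 0.179(21.52) = 32.58708
Difference = 5.34848 − 32.58708 = -27.23860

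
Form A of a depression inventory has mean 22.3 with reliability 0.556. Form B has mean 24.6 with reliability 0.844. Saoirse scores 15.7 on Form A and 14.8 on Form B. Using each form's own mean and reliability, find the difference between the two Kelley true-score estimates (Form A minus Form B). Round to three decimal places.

T̂_A = 0.556(15.7) + 0.444(22.3) = 18.63040
T̂_B = 0.844(14.8) + 0.156(24.6) = 16.32880
T̂_A − T̂_B = 2.30160

2.302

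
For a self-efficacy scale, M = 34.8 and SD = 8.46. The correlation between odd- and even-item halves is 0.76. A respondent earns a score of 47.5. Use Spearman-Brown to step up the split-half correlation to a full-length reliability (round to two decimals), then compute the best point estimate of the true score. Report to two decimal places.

Spearman-Brown: ρ = 2r/(1 + r) = 2(0.76)/(1 + 0.76) = 1.520/1.76 = 0.8636 → 0.86
T̂ = 0.86(47.5) + 0.14(34.8) = 40.850 + 4.872 = 45.722 → 45.72

45.72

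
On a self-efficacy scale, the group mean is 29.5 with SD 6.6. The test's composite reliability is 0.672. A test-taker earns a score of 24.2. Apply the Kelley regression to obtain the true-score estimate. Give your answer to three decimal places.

25.938

Regress the observed score toward the mean by the unreliability: T̂ = 0.672·24.2 + 0.328·29.5 = 16.2624 + 9.6760 = 25.9384.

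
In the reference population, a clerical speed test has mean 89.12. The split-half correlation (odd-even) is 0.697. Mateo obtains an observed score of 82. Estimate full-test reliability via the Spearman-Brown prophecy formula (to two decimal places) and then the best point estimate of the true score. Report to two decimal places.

83.28

Spearman-Brown: ρ = 2r/(1 + r) = 2(0.697)/(1 + 0.697) = 1.3940/1.697 = 0.8214 → 0.82
T̂ = ρX + (1 − ρ)μ
  = 0.82 × 82 + 0.18 × 89.12
  = 67.24 + 16.0416
  = 83.282
  ≈ 83.28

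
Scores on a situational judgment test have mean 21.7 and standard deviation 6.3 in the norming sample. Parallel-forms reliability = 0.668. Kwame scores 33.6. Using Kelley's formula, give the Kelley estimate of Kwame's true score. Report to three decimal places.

Regress the observed score toward the mean by the unreliability: T̂ = 0.668·33.6 + 0.332·21.7 = 22.4448 + 7.2044 = 29.6492.

29.649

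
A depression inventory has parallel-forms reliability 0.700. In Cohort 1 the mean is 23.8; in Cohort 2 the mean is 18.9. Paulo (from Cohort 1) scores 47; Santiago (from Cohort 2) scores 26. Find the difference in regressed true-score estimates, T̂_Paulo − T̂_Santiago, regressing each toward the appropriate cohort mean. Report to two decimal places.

T̂_Paulo = 0.700(47) + 0.300(23.8) = 40.0400
T̂_Santiago = 0.700(26) + 0.300(18.9) = 23.8700
Difference = 40.0400 − 23.8700 = 16.1700

16.17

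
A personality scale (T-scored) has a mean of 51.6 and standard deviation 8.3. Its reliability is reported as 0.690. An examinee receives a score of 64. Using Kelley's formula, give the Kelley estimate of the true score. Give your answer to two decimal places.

60.16

Kelley's formula gives T̂ = 0.690·64 + 0.310·51.6 = 44.160 + 15.9960 = 60.156.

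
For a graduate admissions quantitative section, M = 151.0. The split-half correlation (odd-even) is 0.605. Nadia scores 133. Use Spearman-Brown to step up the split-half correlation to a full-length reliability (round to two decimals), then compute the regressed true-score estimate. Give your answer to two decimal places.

137.50

Spearman-Brown: ρ = 2r/(1 + r) = 2(0.605)/(1 + 0.605) = 1.2100/1.605 = 0.7539 → 0.75
Kelley's formula gives T̂ = 0.75·133 + 0.25·151.0 = 99.75 + 37.750 = 137.500.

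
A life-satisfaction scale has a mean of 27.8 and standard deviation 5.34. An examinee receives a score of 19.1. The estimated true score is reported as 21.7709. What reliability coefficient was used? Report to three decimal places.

0.693

T̂ = ρX + (1 − ρ)μ  ⇒  T̂ − μ = ρ(X − μ)
ρ = (T̂ − μ)/(X − μ) = (21.7709 − 27.8) / (19.1 − 27.8) = -6.0291 / -8.7 = 0.69300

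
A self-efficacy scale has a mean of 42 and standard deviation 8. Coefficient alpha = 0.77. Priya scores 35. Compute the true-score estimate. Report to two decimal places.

T̂ = ρX + (1 − ρ)μ
  = 0.77 × 35 + 0.23 × 42
  = 26.95 + 9.66
  = 36.610
  ≈ 36.61

36.61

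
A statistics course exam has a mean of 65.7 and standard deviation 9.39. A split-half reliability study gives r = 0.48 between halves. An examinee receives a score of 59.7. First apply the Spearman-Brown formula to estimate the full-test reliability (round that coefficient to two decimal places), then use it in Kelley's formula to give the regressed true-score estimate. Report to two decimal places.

Spearman-Brown: ρ = 2r/(1 + r) = 2(0.48)/(1 + 0.48) = 0.960/1.48 = 0.6486 → 0.65
T̂ = 0.65(59.7) + 0.35(65.7) = 38.805 + 22.995 = 61.800 → 61.80

61.80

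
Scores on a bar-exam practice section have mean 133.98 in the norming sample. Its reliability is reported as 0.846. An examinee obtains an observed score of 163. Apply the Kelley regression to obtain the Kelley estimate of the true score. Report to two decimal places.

T̂ = ρX + (1 − ρ)μ
  = 0.846 × 163 + 0.154 × 133.98
  = 137.898 + 20.63292
  = 158.531
  ≈ 158.53

158.53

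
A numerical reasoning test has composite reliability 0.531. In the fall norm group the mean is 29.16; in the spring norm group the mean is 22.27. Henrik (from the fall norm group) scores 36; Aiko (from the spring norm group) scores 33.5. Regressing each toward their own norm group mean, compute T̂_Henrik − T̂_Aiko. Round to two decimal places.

4.56

T̂_Henrik = 0.531(36) + 0.469(29.16) = 32.7920
T̂_Aiko = 0.531(33.5) + 0.469(22.27) = 28.2331
Difference = 32.7920 − 28.2331 = 4.5589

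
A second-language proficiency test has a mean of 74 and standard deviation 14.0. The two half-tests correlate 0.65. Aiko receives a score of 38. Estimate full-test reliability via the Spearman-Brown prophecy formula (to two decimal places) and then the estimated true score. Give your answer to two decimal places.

Spearman-Brown: ρ = 2r/(1 + r) = 2(0.65)/(1 + 0.65) = 1.300/1.65 = 0.7879 → 0.79
T̂ = 0.79(38) + 0.21(74) = 30.02 + 15.54 = 45.560 → 45.56

45.56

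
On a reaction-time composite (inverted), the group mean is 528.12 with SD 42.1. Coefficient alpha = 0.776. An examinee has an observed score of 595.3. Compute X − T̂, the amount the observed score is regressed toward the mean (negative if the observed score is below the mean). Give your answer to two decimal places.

T̂ = ρX + (1 − ρ)μ
  = 0.776 × 595.3 + 0.224 × 528.12
  = 461.9528 + 118.29888
  = 580.2517
  ≈ 580.252
X − T̂ = 595.3 − 580.252 = 15.048 → 15.05

15.05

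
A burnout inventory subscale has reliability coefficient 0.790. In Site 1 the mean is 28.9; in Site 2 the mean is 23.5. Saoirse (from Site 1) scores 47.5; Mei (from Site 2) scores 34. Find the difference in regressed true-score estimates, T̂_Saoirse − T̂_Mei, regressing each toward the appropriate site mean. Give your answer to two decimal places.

11.80

T̂_Saoirse = 0.790(47.5) + 0.210(28.9) = 43.5940
T̂_Mei = 0.790(34) + 0.210(23.5) = 31.7950
Difference = 43.5940 − 31.7950 = 11.7990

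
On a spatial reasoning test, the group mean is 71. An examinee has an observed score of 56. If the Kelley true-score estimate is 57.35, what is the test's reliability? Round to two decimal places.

T̂ = ρX + (1 − ρ)μ  ⇒  T̂ − μ = ρ(X − μ)
ρ = (T̂ − μ)/(X − μ) = (57.35 − 71) / (56 − 71) = -13.65 / -15.0 = 0.9100

0.91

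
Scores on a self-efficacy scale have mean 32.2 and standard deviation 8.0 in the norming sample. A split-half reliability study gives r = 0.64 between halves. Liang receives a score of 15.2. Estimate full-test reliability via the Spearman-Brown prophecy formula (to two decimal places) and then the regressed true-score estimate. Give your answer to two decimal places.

18.94

Spearman-Brown: ρ = 2r/(1 + r) = 2(0.64)/(1 + 0.64) = 1.280/1.64 = 0.7805 → 0.78
T̂ = ρX + (1 − ρ)μ
  = 0.78 × 15.2 + 0.22 × 32.2
  = 11.856 + 7.084
  = 18.940
  ≈ 18.94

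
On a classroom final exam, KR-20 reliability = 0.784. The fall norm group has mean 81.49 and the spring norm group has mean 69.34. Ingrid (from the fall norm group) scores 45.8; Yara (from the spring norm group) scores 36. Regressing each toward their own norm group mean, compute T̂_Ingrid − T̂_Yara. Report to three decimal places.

10.308

T̂_Ingrid = 0.784(45.8) + 0.216(81.49) = 53.50904
T̂_Yara = 0.784(36) + 0.216(69.34) = 43.20144
Difference = 53.50904 − 43.20144 = 10.30760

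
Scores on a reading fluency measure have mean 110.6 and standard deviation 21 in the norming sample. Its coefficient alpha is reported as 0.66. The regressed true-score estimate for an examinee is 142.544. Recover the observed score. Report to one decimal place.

T̂ = ρX + (1 − ρ)μ  ⇒  X = (T̂ − (1 − ρ)μ) / ρ
X = (142.544 − 0.34 × 110.6) / 0.66 = (142.544 − 37.604) / 0.66 = 104.940 / 0.66 = 159.000

159.0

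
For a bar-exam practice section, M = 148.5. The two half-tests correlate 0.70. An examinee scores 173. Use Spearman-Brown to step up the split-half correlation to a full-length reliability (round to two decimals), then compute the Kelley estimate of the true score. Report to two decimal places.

Spearman-Brown: ρ = 2r/(1 + r) = 2(0.70)/(1 + 0.70) = 1.400/1.70 = 0.8235 → 0.82
T̂ = ρX + (1 − ρ)μ
  = 0.82 × 173 + 0.18 × 148.5
  = 141.86 + 26.730
  = 168.590
  ≈ 168.59

168.59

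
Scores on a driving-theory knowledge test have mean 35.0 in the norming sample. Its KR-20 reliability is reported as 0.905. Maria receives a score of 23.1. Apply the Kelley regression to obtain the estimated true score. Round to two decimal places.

24.23

T̂ = ρX + (1 − ρ)μ
  = 0.905 × 23.1 + 0.095 × 35.0
  = 20.9055 + 3.3250
  = 24.231
  ≈ 24.23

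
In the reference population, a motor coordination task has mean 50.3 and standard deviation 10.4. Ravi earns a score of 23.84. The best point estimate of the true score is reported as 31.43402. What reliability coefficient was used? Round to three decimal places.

0.713

T̂ = ρX + (1 − ρ)μ  ⇒  T̂ − μ = ρ(X − μ)
ρ = (T̂ − μ)/(X − μ) = (31.43402 − 50.3) / (23.84 − 50.3) = -18.86598 / -26.46 = 0.71300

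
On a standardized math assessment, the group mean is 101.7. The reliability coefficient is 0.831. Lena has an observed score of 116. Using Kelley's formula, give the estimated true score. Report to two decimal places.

113.58

Weight the observed score by reliability and the mean by (1 − reliability): T̂ = 0.831·116 + 0.169·101.7 = 96.396 + 17.1873 = 113.583.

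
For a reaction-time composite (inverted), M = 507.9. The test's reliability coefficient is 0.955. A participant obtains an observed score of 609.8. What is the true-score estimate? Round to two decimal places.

T̂ = 0.955(609.8) + 0.045(507.9) = 582.3590 + 22.8555 = 605.214 → 605.21

605.21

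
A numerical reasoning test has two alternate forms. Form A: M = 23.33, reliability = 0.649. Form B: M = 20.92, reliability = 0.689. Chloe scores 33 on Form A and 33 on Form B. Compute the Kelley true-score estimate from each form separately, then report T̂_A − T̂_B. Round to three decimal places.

0.363

T̂_A = 0.649(33) + 0.351(23.33) = 29.60583
T̂_B = 0.689(33) + 0.311(20.92) = 29.24312
T̂_A − T̂_B = 0.36271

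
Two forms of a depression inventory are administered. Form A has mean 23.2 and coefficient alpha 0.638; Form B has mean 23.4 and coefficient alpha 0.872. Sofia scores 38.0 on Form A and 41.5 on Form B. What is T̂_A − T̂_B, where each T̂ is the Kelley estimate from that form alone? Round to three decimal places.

-6.541

T̂_A = 0.638(38.0) + 0.362(23.2) = 32.64240
T̂_B = 0.872(41.5) + 0.128(23.4) = 39.18320
T̂_A − T̂_B = -6.54080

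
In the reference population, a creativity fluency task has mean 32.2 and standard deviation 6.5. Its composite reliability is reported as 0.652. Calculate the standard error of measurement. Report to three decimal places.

SEM = SD · √(1 − ρ) = 6.5 × √0.348 = 6.5 × 0.5899 = 3.8344

3.834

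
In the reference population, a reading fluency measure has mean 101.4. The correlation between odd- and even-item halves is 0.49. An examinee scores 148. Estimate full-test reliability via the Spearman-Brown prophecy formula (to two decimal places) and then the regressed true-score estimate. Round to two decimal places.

Spearman-Brown: ρ = 2r/(1 + r) = 2(0.49)/(1 + 0.49) = 0.980/1.49 = 0.6577 → 0.66
T̂ = 0.66(148) + 0.34(101.4) = 97.68 + 34.476 = 132.156 → 132.16

132.16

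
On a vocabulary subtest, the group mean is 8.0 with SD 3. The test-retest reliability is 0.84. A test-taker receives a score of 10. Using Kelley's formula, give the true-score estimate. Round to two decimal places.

T̂ = ρX + (1 − ρ)μ
  = 0.84 × 10 + 0.16 × 8.0
  = 8.40 + 1.280
  = 9.680
  ≈ 9.68

9.68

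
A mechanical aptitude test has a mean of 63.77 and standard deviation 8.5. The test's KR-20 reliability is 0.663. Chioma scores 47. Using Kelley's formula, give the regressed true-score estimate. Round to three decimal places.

52.651

Weight the observed score by reliability and the mean by (1 − reliability): T̂ = 0.663·47 + 0.337·63.77 = 31.161 + 21.49049 = 52.6515.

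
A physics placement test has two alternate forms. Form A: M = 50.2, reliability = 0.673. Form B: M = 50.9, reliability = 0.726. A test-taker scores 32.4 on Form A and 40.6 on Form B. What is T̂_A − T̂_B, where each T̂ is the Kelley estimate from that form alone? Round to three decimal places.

T̂_A = 0.673(32.4) + 0.327(50.2) = 38.22060
T̂_B = 0.726(40.6) + 0.274(50.9) = 43.42220
T̂_A − T̂_B = -5.20160

-5.202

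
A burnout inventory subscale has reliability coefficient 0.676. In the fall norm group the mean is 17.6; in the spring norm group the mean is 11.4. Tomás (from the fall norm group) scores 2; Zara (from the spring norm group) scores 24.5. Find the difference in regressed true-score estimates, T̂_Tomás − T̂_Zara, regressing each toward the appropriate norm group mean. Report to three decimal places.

T̂_Tomás = 0.676(2) + 0.324(17.6) = 7.05440
T̂_Zara = 0.676(24.5) + 0.324(11.4) = 20.25560
Difference = 7.05440 − 20.25560 = -13.20120

-13.201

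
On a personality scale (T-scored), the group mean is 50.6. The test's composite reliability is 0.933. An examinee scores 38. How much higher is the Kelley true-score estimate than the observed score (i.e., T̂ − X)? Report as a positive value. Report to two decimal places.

T̂ = 0.933(38) + 0.067(50.6) = 35.454 + 3.3902 = 38.8442 → 38.844
T̂ − X = 38.844 − 38 = 0.844 → 0.84

0.84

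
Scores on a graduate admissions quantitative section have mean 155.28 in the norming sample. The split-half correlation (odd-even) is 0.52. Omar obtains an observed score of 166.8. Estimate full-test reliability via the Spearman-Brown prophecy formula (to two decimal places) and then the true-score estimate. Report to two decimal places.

163.11

Spearman-Brown: ρ = 2r/(1 + r) = 2(0.52)/(1 + 0.52) = 1.040/1.52 = 0.6842 → 0.68
T̂ = 0.68(166.8) + 0.32(155.28) = 113.424 + 49.6896 = 163.114 → 163.11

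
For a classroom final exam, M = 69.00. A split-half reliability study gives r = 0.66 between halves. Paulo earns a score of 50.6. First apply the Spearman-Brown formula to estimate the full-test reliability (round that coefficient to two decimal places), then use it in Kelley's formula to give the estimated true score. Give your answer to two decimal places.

Spearman-Brown: ρ = 2r/(1 + r) = 2(0.66)/(1 + 0.66) = 1.320/1.66 = 0.7952 → 0.80
T̂ = ρX + (1 − ρ)μ
  = 0.80 × 50.6 + 0.20 × 69.00
  = 40.480 + 13.8000
  = 54.280
  ≈ 54.28

54.28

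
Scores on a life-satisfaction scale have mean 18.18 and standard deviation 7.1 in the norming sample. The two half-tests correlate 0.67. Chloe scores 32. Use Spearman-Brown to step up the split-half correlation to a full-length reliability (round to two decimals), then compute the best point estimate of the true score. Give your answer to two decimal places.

Spearman-Brown: ρ = 2r/(1 + r) = 2(0.67)/(1 + 0.67) = 1.340/1.67 = 0.8024 → 0.80
T̂ = 0.80(32) + 0.20(18.18) = 25.60 + 3.6360 = 29.236 → 29.24

29.24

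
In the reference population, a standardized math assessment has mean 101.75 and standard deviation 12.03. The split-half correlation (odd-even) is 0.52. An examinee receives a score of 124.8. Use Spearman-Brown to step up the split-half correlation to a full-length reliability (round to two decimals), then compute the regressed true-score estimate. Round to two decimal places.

117.42

Spearman-Brown: ρ = 2r/(1 + r) = 2(0.52)/(1 + 0.52) = 1.040/1.52 = 0.6842 → 0.68
T̂ = 0.68(124.8) + 0.32(101.75) = 84.864 + 32.5600 = 117.424 → 117.42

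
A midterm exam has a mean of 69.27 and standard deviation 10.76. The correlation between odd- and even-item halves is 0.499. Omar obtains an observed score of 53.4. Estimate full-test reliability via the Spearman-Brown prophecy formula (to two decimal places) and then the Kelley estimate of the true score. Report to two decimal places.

Spearman-Brown: ρ = 2r/(1 + r) = 2(0.499)/(1 + 0.499) = 0.9980/1.499 = 0.6658 → 0.67
T̂ = ρX + (1 − ρ)μ
  = 0.67 × 53.4 + 0.33 × 69.27
  = 35.778 + 22.8591
  = 58.637
  ≈ 58.64

58.64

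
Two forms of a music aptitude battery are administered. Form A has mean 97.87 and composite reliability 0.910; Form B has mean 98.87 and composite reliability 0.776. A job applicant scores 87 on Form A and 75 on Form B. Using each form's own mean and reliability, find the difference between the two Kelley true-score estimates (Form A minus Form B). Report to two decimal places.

7.63

T̂_A = 0.910(87) + 0.090(97.87) = 87.9783
T̂_B = 0.776(75) + 0.224(98.87) = 80.3469
T̂_A − T̂_B = 7.6314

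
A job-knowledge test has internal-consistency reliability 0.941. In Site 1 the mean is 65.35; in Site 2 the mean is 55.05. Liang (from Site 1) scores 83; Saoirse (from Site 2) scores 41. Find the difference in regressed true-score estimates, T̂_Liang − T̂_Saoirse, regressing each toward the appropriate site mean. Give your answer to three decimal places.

T̂_Liang = 0.941(83) + 0.059(65.35) = 81.95865
T̂_Saoirse = 0.941(41) + 0.059(55.05) = 41.82895
Difference = 81.95865 − 41.82895 = 40.12970

40.130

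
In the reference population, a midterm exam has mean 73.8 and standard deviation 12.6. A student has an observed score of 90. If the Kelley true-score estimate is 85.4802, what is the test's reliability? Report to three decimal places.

T̂ = ρX + (1 − ρ)μ  ⇒  T̂ − μ = ρ(X − μ)
ρ = (T̂ − μ)/(X − μ) = (85.4802 − 73.8) / (90 − 73.8) = 11.6802 / 16.2 = 0.72100

0.721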